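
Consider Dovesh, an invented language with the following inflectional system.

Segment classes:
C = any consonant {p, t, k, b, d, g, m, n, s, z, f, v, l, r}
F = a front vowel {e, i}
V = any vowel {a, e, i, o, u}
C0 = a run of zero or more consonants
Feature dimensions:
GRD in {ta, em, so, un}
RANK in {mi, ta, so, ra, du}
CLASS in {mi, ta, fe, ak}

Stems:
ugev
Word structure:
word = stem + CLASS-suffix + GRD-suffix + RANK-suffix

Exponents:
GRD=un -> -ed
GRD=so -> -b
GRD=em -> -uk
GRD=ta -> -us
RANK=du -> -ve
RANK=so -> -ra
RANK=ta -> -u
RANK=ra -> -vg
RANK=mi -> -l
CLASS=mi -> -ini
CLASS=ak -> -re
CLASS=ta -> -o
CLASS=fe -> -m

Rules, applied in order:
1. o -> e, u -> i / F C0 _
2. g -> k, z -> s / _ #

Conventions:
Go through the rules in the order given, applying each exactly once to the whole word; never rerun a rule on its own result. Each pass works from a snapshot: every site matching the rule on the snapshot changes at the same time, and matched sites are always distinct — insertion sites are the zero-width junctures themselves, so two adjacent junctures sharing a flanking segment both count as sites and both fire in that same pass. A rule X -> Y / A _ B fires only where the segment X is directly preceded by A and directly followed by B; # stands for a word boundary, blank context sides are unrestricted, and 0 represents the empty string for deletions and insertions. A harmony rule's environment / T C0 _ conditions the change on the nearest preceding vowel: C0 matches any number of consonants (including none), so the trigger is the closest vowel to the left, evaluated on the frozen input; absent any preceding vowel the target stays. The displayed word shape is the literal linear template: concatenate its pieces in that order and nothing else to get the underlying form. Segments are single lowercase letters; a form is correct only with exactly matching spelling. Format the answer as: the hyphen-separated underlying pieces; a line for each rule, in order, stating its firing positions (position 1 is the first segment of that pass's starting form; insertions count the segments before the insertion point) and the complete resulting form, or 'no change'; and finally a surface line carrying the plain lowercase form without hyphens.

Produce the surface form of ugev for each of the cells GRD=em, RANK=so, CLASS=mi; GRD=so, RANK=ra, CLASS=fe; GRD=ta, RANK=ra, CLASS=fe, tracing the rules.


cell GRD=em, RANK=so, CLASS=mi:
underlying: ugev-ini-uk-ra
1. o -> e, u -> i / F C0 _: fires at position(s) 8: ugeviniikra
2. g -> k, z -> s / _ #: no change
surface: ugeviniikra

cell GRD=so, RANK=ra, CLASS=fe:
underlying: ugev-m-b-vg
1. o -> e, u -> i / F C0 _: no change
2. g -> k, z -> s / _ #: fires at position(s) 8: ugevmbvk
surface: ugevmbvk

cell GRD=ta, RANK=ra, CLASS=fe:
underlying: ugev-m-us-vg
1. o -> e, u -> i / F C0 _: fires at position(s) 6: ugevmisvg
2. g -> k, z -> s / _ #: fires at position(s) 9: ugevmisvk
surface: ugevmisvk


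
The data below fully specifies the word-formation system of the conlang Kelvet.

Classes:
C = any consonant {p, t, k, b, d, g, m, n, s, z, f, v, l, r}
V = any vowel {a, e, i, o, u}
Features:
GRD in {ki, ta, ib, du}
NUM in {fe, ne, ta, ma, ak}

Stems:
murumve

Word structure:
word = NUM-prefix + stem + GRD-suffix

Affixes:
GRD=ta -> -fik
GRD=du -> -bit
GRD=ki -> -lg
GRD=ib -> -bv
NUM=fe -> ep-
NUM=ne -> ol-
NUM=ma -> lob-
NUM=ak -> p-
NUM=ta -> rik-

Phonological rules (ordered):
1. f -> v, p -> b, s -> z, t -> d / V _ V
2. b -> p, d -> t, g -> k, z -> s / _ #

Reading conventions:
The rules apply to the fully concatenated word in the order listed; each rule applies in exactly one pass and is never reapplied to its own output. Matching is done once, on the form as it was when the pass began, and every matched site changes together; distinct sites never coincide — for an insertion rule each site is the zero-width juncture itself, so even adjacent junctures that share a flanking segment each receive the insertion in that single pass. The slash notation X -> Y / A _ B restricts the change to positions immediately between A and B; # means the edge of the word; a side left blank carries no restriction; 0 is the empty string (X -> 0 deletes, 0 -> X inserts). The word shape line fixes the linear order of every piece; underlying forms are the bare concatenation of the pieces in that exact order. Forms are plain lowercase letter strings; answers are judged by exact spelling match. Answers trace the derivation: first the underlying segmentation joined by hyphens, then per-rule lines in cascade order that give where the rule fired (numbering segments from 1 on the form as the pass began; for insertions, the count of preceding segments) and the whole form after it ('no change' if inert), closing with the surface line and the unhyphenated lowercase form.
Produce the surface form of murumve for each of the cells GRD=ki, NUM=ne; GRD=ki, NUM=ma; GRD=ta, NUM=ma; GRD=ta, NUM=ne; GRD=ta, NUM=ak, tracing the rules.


cell GRD=ki, NUM=ne:
underlying: ol-murumve-lg
1. f -> v, p -> b, s -> z, t -> d / V _ V: no change
2. b -> p, d -> t, g -> k, z -> s / _ #: fires at position(s) 11: olmurumvelk
surface: olmurumvelk

cell GRD=ki, NUM=ma:
underlying: lob-murumve-lg
1. f -> v, p -> b, s -> z, t -> d / V _ V: no change
2. b -> p, d -> t, g -> k, z -> s / _ #: fires at position(s) 12: lobmurumvelk
surface: lobmurumvelk

cell GRD=ta, NUM=ma:
underlying: lob-murumve-fik
1. f -> v, p -> b, s -> z, t -> d / V _ V: fires at position(s) 11: lobmurumvevik
2. b -> p, d -> t, g -> k, z -> s / _ #: no change
surface: lobmurumvevik

cell GRD=ta, NUM=ne:
underlying: ol-murumve-fik
1. f -> v, p -> b, s -> z, t -> d / V _ V: fires at position(s) 10: olmurumvevik
2. b -> p, d -> t, g -> k, z -> s / _ #: no change
surface: olmurumvevik

cell GRD=ta, NUM=ak:
underlying: p-murumve-fik
1. f -> v, p -> b, s -> z, t -> d / V _ V: fires at position(s) 9: pmurumvevik
2. b -> p, d -> t, g -> k, z -> s / _ #: no change
surface: pmurumvevik


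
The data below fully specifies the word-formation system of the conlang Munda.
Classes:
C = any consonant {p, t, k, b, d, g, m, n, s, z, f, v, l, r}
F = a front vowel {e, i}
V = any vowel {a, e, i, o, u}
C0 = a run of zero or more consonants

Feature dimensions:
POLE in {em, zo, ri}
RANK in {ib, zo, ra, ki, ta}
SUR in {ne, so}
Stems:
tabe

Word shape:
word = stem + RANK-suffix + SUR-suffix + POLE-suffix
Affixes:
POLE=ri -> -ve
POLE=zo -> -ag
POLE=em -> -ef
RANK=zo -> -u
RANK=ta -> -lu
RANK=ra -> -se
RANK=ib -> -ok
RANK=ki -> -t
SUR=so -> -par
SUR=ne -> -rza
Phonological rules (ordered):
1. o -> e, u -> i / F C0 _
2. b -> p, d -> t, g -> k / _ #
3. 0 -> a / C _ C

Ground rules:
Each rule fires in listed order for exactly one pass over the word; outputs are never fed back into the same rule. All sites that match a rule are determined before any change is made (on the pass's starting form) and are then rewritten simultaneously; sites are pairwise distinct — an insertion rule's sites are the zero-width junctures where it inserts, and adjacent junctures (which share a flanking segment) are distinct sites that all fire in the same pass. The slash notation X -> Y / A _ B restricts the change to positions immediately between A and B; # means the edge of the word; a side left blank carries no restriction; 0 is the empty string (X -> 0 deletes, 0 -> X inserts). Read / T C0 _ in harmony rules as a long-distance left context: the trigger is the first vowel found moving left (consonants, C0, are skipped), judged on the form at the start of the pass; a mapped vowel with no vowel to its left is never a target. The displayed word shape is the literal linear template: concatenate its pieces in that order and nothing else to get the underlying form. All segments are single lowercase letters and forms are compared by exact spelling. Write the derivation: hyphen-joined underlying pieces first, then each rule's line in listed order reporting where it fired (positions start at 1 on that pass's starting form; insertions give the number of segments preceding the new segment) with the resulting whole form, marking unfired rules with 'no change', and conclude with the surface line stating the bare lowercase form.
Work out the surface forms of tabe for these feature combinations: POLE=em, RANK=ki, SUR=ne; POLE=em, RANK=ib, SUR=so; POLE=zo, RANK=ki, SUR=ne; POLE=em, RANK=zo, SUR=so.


cell POLE=em, RANK=ki, SUR=ne:
underlying: tabe-t-rza-ef
1. o -> e, u -> i / F C0 _: no change
2. b -> p, d -> t, g -> k / _ #: no change
3. 0 -> a / C _ C: inserts after position(s) 5, 6: tabetarazaef
surface: tabetarazaef

cell POLE=em, RANK=ib, SUR=so:
underlying: tabe-ok-par-ef
1. o -> e, u -> i / F C0 _: fires at position(s) 5: tabeekparef
2. b -> p, d -> t, g -> k / _ #: no change
3. 0 -> a / C _ C: inserts after position(s) 6: tabeekaparef
surface: tabeekaparef

cell POLE=zo, RANK=ki, SUR=ne:
underlying: tabe-t-rza-ag
1. o -> e, u -> i / F C0 _: no change
2. b -> p, d -> t, g -> k / _ #: fires at position(s) 10: tabetrzaak
3. 0 -> a / C _ C: inserts after position(s) 5, 6: tabetarazaak
surface: tabetarazaak

cell POLE=em, RANK=zo, SUR=so:
underlying: tabe-u-par-ef
1. o -> e, u -> i / F C0 _: fires at position(s) 5: tabeiparef
2. b -> p, d -> t, g -> k / _ #: no change
3. 0 -> a / C _ C: no change
surface: tabeiparef


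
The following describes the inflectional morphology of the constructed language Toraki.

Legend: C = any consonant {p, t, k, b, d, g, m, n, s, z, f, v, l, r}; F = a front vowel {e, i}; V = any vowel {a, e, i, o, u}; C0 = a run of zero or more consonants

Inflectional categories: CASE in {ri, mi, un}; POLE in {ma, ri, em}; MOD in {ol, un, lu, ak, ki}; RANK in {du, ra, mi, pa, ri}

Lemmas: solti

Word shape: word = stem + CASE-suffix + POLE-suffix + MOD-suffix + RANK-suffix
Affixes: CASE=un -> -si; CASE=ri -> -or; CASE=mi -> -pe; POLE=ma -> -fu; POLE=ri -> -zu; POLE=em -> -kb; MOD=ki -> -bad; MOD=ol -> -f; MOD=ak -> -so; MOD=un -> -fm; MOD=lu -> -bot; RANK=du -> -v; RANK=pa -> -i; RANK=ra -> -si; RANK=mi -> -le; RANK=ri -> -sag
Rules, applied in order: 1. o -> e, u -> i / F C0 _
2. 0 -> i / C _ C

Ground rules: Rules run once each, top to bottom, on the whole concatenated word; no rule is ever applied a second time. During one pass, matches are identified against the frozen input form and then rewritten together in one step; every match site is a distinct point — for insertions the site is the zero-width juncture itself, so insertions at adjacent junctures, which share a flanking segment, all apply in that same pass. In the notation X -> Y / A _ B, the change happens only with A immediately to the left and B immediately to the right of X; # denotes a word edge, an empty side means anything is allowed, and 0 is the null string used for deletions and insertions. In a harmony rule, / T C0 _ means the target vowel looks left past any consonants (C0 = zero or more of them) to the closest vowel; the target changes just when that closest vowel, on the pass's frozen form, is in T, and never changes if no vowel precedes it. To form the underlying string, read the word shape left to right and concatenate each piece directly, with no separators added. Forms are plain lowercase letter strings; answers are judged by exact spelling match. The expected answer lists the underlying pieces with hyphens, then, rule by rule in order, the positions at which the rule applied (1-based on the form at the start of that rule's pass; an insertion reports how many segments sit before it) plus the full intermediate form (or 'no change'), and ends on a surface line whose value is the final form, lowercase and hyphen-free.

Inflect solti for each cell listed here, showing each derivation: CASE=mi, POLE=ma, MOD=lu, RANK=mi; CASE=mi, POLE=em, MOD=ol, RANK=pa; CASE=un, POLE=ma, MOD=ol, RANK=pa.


cell CASE=mi, POLE=ma, MOD=lu, RANK=mi:
underlying: solti-pe-fu-bot-le
1. o -> e, u -> i / F C0 _: fires at position(s) 9: soltipefibotle
2. 0 -> i / C _ C: inserts after position(s) 3, 12: solitipefibotile
surface: solitipefibotile

cell CASE=mi, POLE=em, MOD=ol, RANK=pa:
underlying: solti-pe-kb-f-i
1. o -> e, u -> i / F C0 _: no change
2. 0 -> i / C _ C: inserts after position(s) 3, 8, 9: solitipekibifi
surface: solitipekibifi

cell CASE=un, POLE=ma, MOD=ol, RANK=pa:
underlying: solti-si-fu-f-i
1. o -> e, u -> i / F C0 _: fires at position(s) 9: soltisififi
2. 0 -> i / C _ C: inserts after position(s) 3: solitisififi
surface: solitisififi


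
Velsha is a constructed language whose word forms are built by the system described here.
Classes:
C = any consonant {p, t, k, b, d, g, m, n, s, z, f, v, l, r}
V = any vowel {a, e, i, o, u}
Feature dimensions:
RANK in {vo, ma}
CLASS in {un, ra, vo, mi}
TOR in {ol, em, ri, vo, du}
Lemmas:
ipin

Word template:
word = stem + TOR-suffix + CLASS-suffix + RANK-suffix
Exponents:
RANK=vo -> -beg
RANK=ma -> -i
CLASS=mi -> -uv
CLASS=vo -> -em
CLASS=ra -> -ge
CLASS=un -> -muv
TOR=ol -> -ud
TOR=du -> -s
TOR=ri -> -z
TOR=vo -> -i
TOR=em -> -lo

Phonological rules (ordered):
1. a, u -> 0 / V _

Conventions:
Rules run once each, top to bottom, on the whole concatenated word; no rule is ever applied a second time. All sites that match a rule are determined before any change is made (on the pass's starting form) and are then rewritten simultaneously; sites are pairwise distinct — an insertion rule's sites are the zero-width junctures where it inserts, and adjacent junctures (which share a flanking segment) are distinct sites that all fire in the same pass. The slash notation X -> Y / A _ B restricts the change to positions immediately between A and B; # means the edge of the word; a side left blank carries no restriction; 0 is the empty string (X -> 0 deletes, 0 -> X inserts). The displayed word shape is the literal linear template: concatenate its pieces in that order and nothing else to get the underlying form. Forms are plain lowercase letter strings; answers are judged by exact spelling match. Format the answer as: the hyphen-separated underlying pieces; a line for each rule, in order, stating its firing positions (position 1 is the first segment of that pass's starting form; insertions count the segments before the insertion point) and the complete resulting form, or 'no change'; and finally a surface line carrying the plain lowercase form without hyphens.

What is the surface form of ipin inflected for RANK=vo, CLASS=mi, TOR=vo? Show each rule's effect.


underlying: ipin-i-uv-beg
1. a, u -> 0 / V _: fires at position(s) 6: ipinivbeg
surface: ipinivbeg


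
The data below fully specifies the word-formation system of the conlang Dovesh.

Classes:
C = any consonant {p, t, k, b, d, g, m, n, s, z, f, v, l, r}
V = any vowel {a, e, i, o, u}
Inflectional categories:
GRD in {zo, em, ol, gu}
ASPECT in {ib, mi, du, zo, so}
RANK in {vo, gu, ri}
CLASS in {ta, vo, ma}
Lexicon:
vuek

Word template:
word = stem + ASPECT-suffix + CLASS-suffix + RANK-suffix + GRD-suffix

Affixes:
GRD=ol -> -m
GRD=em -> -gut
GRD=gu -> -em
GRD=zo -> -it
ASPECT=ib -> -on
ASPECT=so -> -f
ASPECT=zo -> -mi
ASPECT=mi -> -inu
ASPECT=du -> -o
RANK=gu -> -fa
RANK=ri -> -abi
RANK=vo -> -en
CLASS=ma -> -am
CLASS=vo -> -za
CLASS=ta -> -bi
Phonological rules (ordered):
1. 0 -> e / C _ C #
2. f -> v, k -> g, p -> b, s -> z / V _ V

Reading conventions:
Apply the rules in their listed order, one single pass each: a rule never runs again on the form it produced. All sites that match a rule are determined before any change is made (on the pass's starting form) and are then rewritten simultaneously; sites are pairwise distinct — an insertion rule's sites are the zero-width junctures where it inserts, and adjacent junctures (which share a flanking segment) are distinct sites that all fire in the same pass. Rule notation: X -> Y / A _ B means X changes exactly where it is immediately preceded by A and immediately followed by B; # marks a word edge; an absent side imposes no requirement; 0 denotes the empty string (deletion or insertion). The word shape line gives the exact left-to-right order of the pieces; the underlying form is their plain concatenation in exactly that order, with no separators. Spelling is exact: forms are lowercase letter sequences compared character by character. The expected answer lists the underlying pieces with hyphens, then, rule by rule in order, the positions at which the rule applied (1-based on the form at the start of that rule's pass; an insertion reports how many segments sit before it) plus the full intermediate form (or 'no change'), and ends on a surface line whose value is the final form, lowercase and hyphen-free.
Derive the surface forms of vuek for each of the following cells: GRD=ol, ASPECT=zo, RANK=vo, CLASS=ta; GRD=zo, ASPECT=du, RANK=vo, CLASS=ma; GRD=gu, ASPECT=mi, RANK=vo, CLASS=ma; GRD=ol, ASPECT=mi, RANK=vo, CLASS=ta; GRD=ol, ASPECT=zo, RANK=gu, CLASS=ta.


cell GRD=ol, ASPECT=zo, RANK=vo, CLASS=ta:
underlying: vuek-mi-bi-en-m
1. 0 -> e / C _ C #: inserts after position(s) 10: vuekmibienem
2. f -> v, k -> g, p -> b, s -> z / V _ V: no change
surface: vuekmibienem

cell GRD=zo, ASPECT=du, RANK=vo, CLASS=ma:
underlying: vuek-o-am-en-it
1. 0 -> e / C _ C #: no change
2. f -> v, k -> g, p -> b, s -> z / V _ V: fires at position(s) 4: vuegoamenit
surface: vuegoamenit

cell GRD=gu, ASPECT=mi, RANK=vo, CLASS=ma:
underlying: vuek-inu-am-en-em
1. 0 -> e / C _ C #: no change
2. f -> v, k -> g, p -> b, s -> z / V _ V: fires at position(s) 4: vueginuamenem
surface: vueginuamenem

cell GRD=ol, ASPECT=mi, RANK=vo, CLASS=ta:
underlying: vuek-inu-bi-en-m
1. 0 -> e / C _ C #: inserts after position(s) 11: vuekinubienem
2. f -> v, k -> g, p -> b, s -> z / V _ V: fires at position(s) 4: vueginubienem
surface: vueginubienem

cell GRD=ol, ASPECT=zo, RANK=gu, CLASS=ta:
underlying: vuek-mi-bi-fa-m
1. 0 -> e / C _ C #: no change
2. f -> v, k -> g, p -> b, s -> z / V _ V: fires at position(s) 9: vuekmibivam
surface: vuekmibivam


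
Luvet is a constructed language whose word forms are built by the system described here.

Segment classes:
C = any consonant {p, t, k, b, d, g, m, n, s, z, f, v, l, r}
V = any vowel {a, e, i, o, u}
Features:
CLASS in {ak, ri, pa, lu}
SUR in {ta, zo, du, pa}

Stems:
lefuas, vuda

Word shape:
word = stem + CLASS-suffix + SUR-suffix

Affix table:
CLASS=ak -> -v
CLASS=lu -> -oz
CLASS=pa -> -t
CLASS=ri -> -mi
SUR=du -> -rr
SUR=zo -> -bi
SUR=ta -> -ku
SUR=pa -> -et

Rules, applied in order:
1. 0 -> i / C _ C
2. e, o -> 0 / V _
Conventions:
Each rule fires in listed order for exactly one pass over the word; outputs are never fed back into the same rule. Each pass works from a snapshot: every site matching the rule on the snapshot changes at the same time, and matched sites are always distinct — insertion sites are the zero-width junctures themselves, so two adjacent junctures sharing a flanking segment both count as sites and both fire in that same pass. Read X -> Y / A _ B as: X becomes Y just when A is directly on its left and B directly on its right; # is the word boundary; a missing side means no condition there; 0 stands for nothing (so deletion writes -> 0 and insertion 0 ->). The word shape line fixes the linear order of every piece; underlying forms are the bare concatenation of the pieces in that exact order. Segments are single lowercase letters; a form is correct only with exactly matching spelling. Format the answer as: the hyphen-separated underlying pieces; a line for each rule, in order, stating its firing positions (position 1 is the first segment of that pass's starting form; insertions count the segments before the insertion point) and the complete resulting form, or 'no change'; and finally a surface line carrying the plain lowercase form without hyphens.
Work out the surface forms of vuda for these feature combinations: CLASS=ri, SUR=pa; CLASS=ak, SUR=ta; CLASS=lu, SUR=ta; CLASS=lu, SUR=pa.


cell CLASS=ri, SUR=pa:
underlying: vuda-mi-et
1. 0 -> i / C _ C: no change
2. e, o -> 0 / V _: fires at position(s) 7: vudamit
surface: vudamit

cell CLASS=ak, SUR=ta:
underlying: vuda-v-ku
1. 0 -> i / C _ C: inserts after position(s) 5: vudaviku
2. e, o -> 0 / V _: no change
surface: vudaviku

cell CLASS=lu, SUR=ta:
underlying: vuda-oz-ku
1. 0 -> i / C _ C: inserts after position(s) 6: vudaoziku
2. e, o -> 0 / V _: fires at position(s) 5: vudaziku
surface: vudaziku

cell CLASS=lu, SUR=pa:
underlying: vuda-oz-et
1. 0 -> i / C _ C: no change
2. e, o -> 0 / V _: fires at position(s) 5: vudazet
surface: vudazet


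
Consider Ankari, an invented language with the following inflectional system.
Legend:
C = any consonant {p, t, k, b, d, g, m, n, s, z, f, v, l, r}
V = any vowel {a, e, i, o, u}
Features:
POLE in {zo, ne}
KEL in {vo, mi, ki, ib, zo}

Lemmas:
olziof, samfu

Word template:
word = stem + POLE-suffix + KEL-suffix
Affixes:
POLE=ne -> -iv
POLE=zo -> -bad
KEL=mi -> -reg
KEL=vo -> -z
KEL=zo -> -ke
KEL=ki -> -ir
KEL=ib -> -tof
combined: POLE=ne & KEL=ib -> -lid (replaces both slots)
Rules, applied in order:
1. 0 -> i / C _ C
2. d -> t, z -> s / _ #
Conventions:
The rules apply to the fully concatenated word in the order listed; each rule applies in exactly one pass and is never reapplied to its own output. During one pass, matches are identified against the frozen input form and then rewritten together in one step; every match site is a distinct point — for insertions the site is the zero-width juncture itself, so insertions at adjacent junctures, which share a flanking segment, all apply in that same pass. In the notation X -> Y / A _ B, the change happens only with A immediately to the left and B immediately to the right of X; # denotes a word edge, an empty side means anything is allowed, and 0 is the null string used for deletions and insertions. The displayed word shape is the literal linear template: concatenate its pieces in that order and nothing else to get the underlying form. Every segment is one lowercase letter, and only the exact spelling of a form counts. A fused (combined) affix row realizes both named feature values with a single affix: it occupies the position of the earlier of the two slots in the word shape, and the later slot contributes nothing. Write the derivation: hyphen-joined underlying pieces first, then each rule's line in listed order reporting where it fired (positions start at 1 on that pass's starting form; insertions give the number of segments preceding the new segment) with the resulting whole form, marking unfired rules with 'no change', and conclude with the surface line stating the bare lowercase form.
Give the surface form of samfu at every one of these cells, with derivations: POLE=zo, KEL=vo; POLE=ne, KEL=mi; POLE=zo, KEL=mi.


cell POLE=zo, KEL=vo:
underlying: samfu-bad-z
1. 0 -> i / C _ C: inserts after position(s) 3, 8: samifubadiz
2. d -> t, z -> s / _ #: fires at position(s) 11: samifubadis
surface: samifubadis

cell POLE=ne, KEL=mi:
underlying: samfu-iv-reg
1. 0 -> i / C _ C: inserts after position(s) 3, 7: samifuivireg
2. d -> t, z -> s / _ #: no change
surface: samifuivireg

cell POLE=zo, KEL=mi:
underlying: samfu-bad-reg
1. 0 -> i / C _ C: inserts after position(s) 3, 8: samifubadireg
2. d -> t, z -> s / _ #: no change
surface: samifubadireg


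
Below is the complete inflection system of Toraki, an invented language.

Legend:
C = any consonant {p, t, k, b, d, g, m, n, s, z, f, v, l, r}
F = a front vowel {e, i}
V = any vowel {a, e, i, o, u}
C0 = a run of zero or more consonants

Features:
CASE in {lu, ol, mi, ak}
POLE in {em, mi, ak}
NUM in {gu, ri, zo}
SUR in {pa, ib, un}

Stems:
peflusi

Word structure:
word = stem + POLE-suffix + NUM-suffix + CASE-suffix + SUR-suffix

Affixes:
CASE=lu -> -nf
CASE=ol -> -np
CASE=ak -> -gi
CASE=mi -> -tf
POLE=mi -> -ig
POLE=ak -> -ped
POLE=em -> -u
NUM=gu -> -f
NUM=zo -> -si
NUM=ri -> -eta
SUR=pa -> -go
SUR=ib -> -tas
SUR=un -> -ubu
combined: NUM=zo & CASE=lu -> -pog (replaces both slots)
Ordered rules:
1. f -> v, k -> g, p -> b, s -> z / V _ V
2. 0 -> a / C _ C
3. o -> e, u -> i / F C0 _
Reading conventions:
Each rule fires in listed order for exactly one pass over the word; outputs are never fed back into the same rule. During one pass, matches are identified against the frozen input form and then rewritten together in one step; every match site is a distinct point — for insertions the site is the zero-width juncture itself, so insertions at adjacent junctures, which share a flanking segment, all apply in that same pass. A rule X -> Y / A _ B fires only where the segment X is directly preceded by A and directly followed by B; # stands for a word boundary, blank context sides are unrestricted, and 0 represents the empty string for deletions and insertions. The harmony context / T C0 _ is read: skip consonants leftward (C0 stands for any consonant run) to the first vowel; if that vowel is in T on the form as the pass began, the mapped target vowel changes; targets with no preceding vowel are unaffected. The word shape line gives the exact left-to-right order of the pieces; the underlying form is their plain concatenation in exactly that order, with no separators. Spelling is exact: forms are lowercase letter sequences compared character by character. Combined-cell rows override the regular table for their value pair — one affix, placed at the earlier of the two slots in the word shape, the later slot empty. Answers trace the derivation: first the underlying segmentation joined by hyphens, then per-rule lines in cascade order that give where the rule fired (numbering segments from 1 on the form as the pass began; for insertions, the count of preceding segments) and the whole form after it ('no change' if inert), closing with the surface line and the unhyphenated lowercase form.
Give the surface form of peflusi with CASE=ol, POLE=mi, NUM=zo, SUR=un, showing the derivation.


underlying: peflusi-ig-si-np-ubu
1. f -> v, k -> g, p -> b, s -> z / V _ V: fires at position(s) 6: pefluziigsinpubu
2. 0 -> a / C _ C: inserts after position(s) 3, 9, 12: pefaluziigasinapubu
3. o -> e, u -> i / F C0 _: no change
surface: pefaluziigasinapubu


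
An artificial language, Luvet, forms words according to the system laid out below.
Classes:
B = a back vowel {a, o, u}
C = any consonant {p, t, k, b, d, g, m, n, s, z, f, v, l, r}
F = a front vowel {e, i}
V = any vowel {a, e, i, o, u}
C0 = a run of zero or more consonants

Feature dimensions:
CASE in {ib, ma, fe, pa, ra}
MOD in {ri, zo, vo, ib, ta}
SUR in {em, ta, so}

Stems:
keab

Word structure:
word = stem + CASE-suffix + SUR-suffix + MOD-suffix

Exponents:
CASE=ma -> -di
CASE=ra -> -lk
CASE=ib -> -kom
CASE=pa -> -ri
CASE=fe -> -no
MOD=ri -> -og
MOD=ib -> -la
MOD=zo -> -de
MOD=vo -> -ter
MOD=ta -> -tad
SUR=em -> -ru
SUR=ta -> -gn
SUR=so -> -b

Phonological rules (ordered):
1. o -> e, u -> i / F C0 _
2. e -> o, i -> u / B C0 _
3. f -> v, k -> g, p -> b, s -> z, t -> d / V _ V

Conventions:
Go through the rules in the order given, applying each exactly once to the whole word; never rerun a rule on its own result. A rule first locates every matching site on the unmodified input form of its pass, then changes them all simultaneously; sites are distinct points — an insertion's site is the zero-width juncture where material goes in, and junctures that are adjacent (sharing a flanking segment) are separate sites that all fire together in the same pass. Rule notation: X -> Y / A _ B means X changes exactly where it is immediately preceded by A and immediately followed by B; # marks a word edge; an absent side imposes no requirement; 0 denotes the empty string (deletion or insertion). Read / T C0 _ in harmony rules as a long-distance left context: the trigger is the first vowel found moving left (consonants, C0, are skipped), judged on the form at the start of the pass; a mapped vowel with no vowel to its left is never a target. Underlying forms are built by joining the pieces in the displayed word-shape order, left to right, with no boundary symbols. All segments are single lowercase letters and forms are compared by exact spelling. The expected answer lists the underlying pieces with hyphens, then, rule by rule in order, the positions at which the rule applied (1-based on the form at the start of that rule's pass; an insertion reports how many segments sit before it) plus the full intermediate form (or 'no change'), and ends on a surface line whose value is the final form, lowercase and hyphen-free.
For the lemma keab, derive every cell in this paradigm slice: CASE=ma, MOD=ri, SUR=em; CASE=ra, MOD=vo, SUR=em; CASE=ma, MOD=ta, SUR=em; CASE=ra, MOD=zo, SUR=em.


cell CASE=ma, MOD=ri, SUR=em:
underlying: keab-di-ru-og
1. o -> e, u -> i / F C0 _: fires at position(s) 8: keabdiriog
2. e -> o, i -> u / B C0 _: fires at position(s) 6: keabduriog
3. f -> v, k -> g, p -> b, s -> z, t -> d / V _ V: no change
surface: keabduriog

cell CASE=ra, MOD=vo, SUR=em:
underlying: keab-lk-ru-ter
1. o -> e, u -> i / F C0 _: no change
2. e -> o, i -> u / B C0 _: fires at position(s) 10: keablkrutor
3. f -> v, k -> g, p -> b, s -> z, t -> d / V _ V: fires at position(s) 9: keablkrudor
surface: keablkrudor

cell CASE=ma, MOD=ta, SUR=em:
underlying: keab-di-ru-tad
1. o -> e, u -> i / F C0 _: fires at position(s) 8: keabdiritad
2. e -> o, i -> u / B C0 _: fires at position(s) 6: keabduritad
3. f -> v, k -> g, p -> b, s -> z, t -> d / V _ V: fires at position(s) 9: keabduridad
surface: keabduridad

cell CASE=ra, MOD=zo, SUR=em:
underlying: keab-lk-ru-de
1. o -> e, u -> i / F C0 _: no change
2. e -> o, i -> u / B C0 _: fires at position(s) 10: keablkrudo
3. f -> v, k -> g, p -> b, s -> z, t -> d / V _ V: no change
surface: keablkrudo


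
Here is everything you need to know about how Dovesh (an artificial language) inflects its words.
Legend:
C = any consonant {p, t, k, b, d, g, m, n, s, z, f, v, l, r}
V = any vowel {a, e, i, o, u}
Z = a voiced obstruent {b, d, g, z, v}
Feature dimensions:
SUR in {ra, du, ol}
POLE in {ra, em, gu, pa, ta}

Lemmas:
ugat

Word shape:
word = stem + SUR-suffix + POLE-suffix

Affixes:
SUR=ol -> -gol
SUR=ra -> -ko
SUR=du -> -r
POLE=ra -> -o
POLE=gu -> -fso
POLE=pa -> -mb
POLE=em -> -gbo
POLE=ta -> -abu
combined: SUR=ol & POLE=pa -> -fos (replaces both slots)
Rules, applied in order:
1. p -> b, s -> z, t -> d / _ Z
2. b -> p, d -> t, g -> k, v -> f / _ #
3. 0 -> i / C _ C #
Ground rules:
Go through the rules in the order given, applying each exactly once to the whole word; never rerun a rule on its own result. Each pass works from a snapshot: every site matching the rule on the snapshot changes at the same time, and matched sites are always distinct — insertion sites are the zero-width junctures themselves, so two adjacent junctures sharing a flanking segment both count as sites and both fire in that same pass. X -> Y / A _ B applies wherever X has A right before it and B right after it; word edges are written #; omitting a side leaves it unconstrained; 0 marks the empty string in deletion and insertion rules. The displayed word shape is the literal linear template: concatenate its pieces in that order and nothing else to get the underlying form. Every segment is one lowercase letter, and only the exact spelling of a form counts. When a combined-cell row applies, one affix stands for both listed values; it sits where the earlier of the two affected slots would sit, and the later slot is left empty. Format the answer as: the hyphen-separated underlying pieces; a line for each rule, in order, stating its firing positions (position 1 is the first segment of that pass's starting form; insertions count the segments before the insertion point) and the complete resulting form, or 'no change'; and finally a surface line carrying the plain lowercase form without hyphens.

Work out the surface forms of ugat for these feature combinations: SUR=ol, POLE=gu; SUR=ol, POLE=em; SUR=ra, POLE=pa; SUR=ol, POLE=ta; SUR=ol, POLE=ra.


cell SUR=ol, POLE=gu:
underlying: ugat-gol-fso
1. p -> b, s -> z, t -> d / _ Z: fires at position(s) 4: ugadgolfso
2. b -> p, d -> t, g -> k, v -> f / _ #: no change
3. 0 -> i / C _ C #: no change
surface: ugadgolfso

cell SUR=ol, POLE=em:
underlying: ugat-gol-gbo
1. p -> b, s -> z, t -> d / _ Z: fires at position(s) 4: ugadgolgbo
2. b -> p, d -> t, g -> k, v -> f / _ #: no change
3. 0 -> i / C _ C #: no change
surface: ugadgolgbo

cell SUR=ra, POLE=pa:
underlying: ugat-ko-mb
1. p -> b, s -> z, t -> d / _ Z: no change
2. b -> p, d -> t, g -> k, v -> f / _ #: fires at position(s) 8: ugatkomp
3. 0 -> i / C _ C #: inserts after position(s) 7: ugatkomip
surface: ugatkomip

cell SUR=ol, POLE=ta:
underlying: ugat-gol-abu
1. p -> b, s -> z, t -> d / _ Z: fires at position(s) 4: ugadgolabu
2. b -> p, d -> t, g -> k, v -> f / _ #: no change
3. 0 -> i / C _ C #: no change
surface: ugadgolabu

cell SUR=ol, POLE=ra:
underlying: ugat-gol-o
1. p -> b, s -> z, t -> d / _ Z: fires at position(s) 4: ugadgolo
2. b -> p, d -> t, g -> k, v -> f / _ #: no change
3. 0 -> i / C _ C #: no change
surface: ugadgolo


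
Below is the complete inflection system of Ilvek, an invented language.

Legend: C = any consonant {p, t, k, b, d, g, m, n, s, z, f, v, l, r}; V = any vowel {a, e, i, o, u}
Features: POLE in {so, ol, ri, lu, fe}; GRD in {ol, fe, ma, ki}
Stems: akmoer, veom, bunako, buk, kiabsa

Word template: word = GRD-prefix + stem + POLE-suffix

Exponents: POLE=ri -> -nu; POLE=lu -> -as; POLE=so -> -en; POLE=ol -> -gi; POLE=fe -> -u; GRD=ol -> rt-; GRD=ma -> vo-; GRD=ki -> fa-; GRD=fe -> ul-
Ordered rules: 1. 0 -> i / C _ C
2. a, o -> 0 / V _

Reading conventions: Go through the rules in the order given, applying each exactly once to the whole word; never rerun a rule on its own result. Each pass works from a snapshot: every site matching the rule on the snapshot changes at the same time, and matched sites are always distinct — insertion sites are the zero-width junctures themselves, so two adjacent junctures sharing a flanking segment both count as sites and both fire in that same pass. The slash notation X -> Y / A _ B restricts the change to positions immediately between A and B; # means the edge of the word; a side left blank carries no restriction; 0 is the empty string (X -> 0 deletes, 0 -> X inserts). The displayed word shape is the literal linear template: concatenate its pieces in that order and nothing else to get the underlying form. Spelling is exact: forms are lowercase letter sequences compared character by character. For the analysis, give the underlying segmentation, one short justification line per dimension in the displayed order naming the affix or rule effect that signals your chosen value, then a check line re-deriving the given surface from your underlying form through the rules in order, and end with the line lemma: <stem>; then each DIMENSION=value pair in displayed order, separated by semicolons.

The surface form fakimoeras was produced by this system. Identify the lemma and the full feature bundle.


underlying: fa-akmoer-as
POLE=lu - signalled by the affix -as
GRD=ki - signalled by the affix fa-
check: faakmoeras -> faakimoeras -> fakimoeras
lemma: akmoer; POLE=lu; GRD=ki


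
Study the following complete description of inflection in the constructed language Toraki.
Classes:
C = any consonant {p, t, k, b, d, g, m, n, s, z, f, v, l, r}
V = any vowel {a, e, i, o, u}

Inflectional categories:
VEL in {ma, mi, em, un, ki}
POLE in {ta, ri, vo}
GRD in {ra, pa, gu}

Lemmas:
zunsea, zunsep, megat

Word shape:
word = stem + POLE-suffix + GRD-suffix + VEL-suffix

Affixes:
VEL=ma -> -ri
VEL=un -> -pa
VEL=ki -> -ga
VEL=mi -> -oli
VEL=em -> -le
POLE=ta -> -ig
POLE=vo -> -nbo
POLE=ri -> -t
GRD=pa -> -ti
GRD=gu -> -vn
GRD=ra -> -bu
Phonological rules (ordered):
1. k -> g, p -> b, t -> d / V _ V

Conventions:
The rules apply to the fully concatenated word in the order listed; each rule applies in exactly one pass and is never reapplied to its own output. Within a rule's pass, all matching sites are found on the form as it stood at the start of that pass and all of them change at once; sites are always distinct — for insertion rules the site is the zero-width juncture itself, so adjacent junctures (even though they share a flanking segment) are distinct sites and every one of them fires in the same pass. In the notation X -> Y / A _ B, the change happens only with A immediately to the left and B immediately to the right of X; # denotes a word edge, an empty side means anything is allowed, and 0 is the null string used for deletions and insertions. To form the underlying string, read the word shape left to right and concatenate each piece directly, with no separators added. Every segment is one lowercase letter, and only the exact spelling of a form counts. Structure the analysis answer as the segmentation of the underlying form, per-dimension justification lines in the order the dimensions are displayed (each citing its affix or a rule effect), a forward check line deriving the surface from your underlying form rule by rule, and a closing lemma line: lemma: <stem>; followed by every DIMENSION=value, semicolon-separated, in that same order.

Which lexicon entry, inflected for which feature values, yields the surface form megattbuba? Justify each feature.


underlying: megat-t-bu-pa
VEL=un - signalled by the affix -pa
POLE=ri - signalled by the affix -t
GRD=ra - signalled by the affix -bu
check: megattbupa -> megattbuba
lemma: megat; VEL=un; POLE=ri; GRD=ra


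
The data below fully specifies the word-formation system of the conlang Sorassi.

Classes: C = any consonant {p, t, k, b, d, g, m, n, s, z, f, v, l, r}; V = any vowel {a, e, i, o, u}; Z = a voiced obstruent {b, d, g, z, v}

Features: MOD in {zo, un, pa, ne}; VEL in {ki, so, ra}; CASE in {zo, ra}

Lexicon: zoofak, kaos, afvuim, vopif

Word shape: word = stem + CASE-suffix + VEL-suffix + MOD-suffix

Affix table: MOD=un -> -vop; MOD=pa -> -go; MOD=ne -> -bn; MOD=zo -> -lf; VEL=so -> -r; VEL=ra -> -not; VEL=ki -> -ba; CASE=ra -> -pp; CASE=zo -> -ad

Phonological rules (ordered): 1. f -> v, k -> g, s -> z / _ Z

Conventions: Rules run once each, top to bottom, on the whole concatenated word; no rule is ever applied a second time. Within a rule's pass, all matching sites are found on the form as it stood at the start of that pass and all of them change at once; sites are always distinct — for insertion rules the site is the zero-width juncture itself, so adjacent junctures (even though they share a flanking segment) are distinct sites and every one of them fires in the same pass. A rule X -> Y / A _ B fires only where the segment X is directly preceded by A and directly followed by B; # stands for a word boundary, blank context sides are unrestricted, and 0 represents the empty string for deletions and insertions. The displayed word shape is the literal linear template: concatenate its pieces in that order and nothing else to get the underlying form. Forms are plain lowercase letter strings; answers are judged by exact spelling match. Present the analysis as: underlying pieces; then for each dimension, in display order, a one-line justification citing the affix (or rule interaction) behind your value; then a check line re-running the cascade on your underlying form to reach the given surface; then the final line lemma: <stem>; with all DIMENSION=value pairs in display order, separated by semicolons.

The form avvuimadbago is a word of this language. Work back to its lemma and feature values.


underlying: afvuim-ad-ba-go
MOD=pa - signalled by the affix -go
VEL=ki - signalled by the affix -ba
CASE=zo - signalled by the affix -ad
check: afvuimadbago -> avvuimadbago
lemma: afvuim; MOD=pa; VEL=ki; CASE=zo


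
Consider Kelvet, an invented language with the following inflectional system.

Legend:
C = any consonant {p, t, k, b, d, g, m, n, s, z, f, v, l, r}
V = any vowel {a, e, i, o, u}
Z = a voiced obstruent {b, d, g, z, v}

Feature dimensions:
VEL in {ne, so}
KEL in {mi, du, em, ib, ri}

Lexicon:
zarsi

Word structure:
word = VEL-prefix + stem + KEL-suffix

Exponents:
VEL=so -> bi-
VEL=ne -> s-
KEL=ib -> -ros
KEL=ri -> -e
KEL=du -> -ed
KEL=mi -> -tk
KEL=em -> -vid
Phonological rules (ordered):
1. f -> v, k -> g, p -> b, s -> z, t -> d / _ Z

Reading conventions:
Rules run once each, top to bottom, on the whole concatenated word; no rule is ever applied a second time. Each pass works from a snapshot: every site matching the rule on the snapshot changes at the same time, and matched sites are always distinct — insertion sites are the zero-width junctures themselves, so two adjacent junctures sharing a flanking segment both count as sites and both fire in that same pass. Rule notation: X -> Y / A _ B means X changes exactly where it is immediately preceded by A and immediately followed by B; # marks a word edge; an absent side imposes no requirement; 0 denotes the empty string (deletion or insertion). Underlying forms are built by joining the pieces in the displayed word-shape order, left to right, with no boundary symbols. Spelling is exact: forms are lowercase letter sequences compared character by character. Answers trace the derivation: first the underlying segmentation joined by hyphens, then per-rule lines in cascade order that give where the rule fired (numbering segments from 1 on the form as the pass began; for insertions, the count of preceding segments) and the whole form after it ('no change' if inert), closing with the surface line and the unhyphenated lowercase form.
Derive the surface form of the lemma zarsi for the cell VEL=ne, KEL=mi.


underlying: s-zarsi-tk
1. f -> v, k -> g, p -> b, s -> z, t -> d / _ Z: fires at position(s) 1: zzarsitk
surface: zzarsitk
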